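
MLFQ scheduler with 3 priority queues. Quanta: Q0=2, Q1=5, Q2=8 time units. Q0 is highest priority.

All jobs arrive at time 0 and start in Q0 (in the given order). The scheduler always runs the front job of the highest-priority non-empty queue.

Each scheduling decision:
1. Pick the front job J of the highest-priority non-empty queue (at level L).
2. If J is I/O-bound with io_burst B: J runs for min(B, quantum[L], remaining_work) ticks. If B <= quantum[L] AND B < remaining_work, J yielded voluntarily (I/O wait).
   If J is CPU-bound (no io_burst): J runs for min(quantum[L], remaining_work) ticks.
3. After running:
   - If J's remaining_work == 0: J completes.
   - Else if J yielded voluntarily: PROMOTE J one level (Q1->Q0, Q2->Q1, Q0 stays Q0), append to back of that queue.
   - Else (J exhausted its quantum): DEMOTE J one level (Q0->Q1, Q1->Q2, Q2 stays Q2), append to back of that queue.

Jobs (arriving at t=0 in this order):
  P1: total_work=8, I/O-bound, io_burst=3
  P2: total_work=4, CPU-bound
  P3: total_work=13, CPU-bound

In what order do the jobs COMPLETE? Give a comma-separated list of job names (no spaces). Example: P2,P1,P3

Answer: P2,P1,P3

Derivation:
t=0-2: P1@Q0 runs 2, rem=6, quantum used, demote→Q1. Q0=[P2,P3] Q1=[P1] Q2=[]
t=2-4: P2@Q0 runs 2, rem=2, quantum used, demote→Q1. Q0=[P3] Q1=[P1,P2] Q2=[]
t=4-6: P3@Q0 runs 2, rem=11, quantum used, demote→Q1. Q0=[] Q1=[P1,P2,P3] Q2=[]
t=6-9: P1@Q1 runs 3, rem=3, I/O yield, promote→Q0. Q0=[P1] Q1=[P2,P3] Q2=[]
t=9-11: P1@Q0 runs 2, rem=1, quantum used, demote→Q1. Q0=[] Q1=[P2,P3,P1] Q2=[]
t=11-13: P2@Q1 runs 2, rem=0, completes. Q0=[] Q1=[P3,P1] Q2=[]
t=13-18: P3@Q1 runs 5, rem=6, quantum used, demote→Q2. Q0=[] Q1=[P1] Q2=[P3]
t=18-19: P1@Q1 runs 1, rem=0, completes. Q0=[] Q1=[] Q2=[P3]
t=19-25: P3@Q2 runs 6, rem=0, completes. Q0=[] Q1=[] Q2=[]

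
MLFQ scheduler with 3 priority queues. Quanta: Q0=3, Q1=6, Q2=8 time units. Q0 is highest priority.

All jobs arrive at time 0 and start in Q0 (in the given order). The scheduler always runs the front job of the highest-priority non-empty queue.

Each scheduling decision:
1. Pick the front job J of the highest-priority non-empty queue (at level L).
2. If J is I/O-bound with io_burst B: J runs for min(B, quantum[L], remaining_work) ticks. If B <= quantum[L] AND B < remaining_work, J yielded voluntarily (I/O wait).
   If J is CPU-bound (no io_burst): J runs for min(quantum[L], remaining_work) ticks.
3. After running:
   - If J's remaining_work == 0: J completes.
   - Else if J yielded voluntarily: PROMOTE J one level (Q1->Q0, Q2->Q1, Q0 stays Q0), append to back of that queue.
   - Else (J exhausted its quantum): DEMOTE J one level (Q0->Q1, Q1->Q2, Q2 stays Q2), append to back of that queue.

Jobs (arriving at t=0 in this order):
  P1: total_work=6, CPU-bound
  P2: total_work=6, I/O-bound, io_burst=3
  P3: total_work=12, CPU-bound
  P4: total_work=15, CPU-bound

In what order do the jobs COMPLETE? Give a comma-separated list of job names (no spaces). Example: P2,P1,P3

t=0-3: P1@Q0 runs 3, rem=3, quantum used, demote→Q1. Q0=[P2,P3,P4] Q1=[P1] Q2=[]
t=3-6: P2@Q0 runs 3, rem=3, I/O yield, promote→Q0. Q0=[P3,P4,P2] Q1=[P1] Q2=[]
t=6-9: P3@Q0 runs 3, rem=9, quantum used, demote→Q1. Q0=[P4,P2] Q1=[P1,P3] Q2=[]
t=9-12: P4@Q0 runs 3, rem=12, quantum used, demote→Q1. Q0=[P2] Q1=[P1,P3,P4] Q2=[]
t=12-15: P2@Q0 runs 3, rem=0, completes. Q0=[] Q1=[P1,P3,P4] Q2=[]
t=15-18: P1@Q1 runs 3, rem=0, completes. Q0=[] Q1=[P3,P4] Q2=[]
t=18-24: P3@Q1 runs 6, rem=3, quantum used, demote→Q2. Q0=[] Q1=[P4] Q2=[P3]
t=24-30: P4@Q1 runs 6, rem=6, quantum used, demote→Q2. Q0=[] Q1=[] Q2=[P3,P4]
t=30-33: P3@Q2 runs 3, rem=0, completes. Q0=[] Q1=[] Q2=[P4]
t=33-39: P4@Q2 runs 6, rem=0, completes. Q0=[] Q1=[] Q2=[]

Answer: P2,P1,P3,P4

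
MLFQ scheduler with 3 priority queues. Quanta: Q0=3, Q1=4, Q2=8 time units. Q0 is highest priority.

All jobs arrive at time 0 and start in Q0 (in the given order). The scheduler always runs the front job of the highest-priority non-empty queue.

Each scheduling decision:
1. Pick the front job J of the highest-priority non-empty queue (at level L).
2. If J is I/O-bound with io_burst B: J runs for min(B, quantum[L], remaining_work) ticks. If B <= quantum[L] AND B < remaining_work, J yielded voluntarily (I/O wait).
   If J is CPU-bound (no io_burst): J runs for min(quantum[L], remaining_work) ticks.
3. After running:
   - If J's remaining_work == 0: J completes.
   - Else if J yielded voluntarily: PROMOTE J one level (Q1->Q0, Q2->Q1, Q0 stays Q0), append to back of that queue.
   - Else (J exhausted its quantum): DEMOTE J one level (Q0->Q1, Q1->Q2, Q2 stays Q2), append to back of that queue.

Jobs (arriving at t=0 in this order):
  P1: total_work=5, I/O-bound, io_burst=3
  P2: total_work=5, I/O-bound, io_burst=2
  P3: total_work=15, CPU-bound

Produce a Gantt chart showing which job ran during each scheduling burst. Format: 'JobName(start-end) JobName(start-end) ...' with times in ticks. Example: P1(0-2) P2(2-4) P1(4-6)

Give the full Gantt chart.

Answer: P1(0-3) P2(3-5) P3(5-8) P1(8-10) P2(10-12) P2(12-13) P3(13-17) P3(17-25)

Derivation:
t=0-3: P1@Q0 runs 3, rem=2, I/O yield, promote→Q0. Q0=[P2,P3,P1] Q1=[] Q2=[]
t=3-5: P2@Q0 runs 2, rem=3, I/O yield, promote→Q0. Q0=[P3,P1,P2] Q1=[] Q2=[]
t=5-8: P3@Q0 runs 3, rem=12, quantum used, demote→Q1. Q0=[P1,P2] Q1=[P3] Q2=[]
t=8-10: P1@Q0 runs 2, rem=0, completes. Q0=[P2] Q1=[P3] Q2=[]
t=10-12: P2@Q0 runs 2, rem=1, I/O yield, promote→Q0. Q0=[P2] Q1=[P3] Q2=[]
t=12-13: P2@Q0 runs 1, rem=0, completes. Q0=[] Q1=[P3] Q2=[]
t=13-17: P3@Q1 runs 4, rem=8, quantum used, demote→Q2. Q0=[] Q1=[] Q2=[P3]
t=17-25: P3@Q2 runs 8, rem=0, completes. Q0=[] Q1=[] Q2=[]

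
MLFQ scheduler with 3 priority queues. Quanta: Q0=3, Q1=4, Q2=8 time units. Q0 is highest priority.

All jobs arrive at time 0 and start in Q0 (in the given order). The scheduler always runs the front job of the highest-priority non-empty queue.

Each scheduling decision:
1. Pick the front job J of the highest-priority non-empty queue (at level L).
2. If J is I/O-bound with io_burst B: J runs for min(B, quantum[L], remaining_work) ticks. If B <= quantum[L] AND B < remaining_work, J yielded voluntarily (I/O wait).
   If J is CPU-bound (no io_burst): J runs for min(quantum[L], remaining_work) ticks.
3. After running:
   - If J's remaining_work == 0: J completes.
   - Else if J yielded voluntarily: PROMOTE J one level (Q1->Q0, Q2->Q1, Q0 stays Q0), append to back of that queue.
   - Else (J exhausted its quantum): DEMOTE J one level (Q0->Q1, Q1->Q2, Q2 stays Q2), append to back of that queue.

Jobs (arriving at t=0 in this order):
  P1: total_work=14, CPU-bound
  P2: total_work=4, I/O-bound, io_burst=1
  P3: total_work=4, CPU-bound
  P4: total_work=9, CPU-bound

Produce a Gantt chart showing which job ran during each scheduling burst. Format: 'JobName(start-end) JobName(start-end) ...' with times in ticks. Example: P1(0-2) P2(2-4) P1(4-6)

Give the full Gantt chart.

Answer: P1(0-3) P2(3-4) P3(4-7) P4(7-10) P2(10-11) P2(11-12) P2(12-13) P1(13-17) P3(17-18) P4(18-22) P1(22-29) P4(29-31)

Derivation:
t=0-3: P1@Q0 runs 3, rem=11, quantum used, demote→Q1. Q0=[P2,P3,P4] Q1=[P1] Q2=[]
t=3-4: P2@Q0 runs 1, rem=3, I/O yield, promote→Q0. Q0=[P3,P4,P2] Q1=[P1] Q2=[]
t=4-7: P3@Q0 runs 3, rem=1, quantum used, demote→Q1. Q0=[P4,P2] Q1=[P1,P3] Q2=[]
t=7-10: P4@Q0 runs 3, rem=6, quantum used, demote→Q1. Q0=[P2] Q1=[P1,P3,P4] Q2=[]
t=10-11: P2@Q0 runs 1, rem=2, I/O yield, promote→Q0. Q0=[P2] Q1=[P1,P3,P4] Q2=[]
t=11-12: P2@Q0 runs 1, rem=1, I/O yield, promote→Q0. Q0=[P2] Q1=[P1,P3,P4] Q2=[]
t=12-13: P2@Q0 runs 1, rem=0, completes. Q0=[] Q1=[P1,P3,P4] Q2=[]
t=13-17: P1@Q1 runs 4, rem=7, quantum used, demote→Q2. Q0=[] Q1=[P3,P4] Q2=[P1]
t=17-18: P3@Q1 runs 1, rem=0, completes. Q0=[] Q1=[P4] Q2=[P1]
t=18-22: P4@Q1 runs 4, rem=2, quantum used, demote→Q2. Q0=[] Q1=[] Q2=[P1,P4]
t=22-29: P1@Q2 runs 7, rem=0, completes. Q0=[] Q1=[] Q2=[P4]
t=29-31: P4@Q2 runs 2, rem=0, completes. Q0=[] Q1=[] Q2=[]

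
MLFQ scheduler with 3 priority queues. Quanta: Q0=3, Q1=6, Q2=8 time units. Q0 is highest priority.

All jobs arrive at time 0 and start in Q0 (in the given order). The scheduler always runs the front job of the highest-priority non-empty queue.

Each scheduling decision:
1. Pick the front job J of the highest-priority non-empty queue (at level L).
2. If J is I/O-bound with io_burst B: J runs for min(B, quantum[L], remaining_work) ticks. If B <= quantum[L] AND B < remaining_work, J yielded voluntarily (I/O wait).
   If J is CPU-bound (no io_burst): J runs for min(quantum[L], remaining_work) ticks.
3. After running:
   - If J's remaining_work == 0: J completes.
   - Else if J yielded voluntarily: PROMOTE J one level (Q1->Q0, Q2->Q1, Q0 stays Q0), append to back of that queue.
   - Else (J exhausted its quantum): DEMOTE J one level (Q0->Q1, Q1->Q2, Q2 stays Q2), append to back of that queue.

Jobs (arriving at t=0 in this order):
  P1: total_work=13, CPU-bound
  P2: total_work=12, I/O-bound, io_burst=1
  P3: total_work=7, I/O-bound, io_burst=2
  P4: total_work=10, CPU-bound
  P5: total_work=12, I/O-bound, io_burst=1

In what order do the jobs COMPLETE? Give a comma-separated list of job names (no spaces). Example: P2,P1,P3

t=0-3: P1@Q0 runs 3, rem=10, quantum used, demote→Q1. Q0=[P2,P3,P4,P5] Q1=[P1] Q2=[]
t=3-4: P2@Q0 runs 1, rem=11, I/O yield, promote→Q0. Q0=[P3,P4,P5,P2] Q1=[P1] Q2=[]
t=4-6: P3@Q0 runs 2, rem=5, I/O yield, promote→Q0. Q0=[P4,P5,P2,P3] Q1=[P1] Q2=[]
t=6-9: P4@Q0 runs 3, rem=7, quantum used, demote→Q1. Q0=[P5,P2,P3] Q1=[P1,P4] Q2=[]
t=9-10: P5@Q0 runs 1, rem=11, I/O yield, promote→Q0. Q0=[P2,P3,P5] Q1=[P1,P4] Q2=[]
t=10-11: P2@Q0 runs 1, rem=10, I/O yield, promote→Q0. Q0=[P3,P5,P2] Q1=[P1,P4] Q2=[]
t=11-13: P3@Q0 runs 2, rem=3, I/O yield, promote→Q0. Q0=[P5,P2,P3] Q1=[P1,P4] Q2=[]
t=13-14: P5@Q0 runs 1, rem=10, I/O yield, promote→Q0. Q0=[P2,P3,P5] Q1=[P1,P4] Q2=[]
t=14-15: P2@Q0 runs 1, rem=9, I/O yield, promote→Q0. Q0=[P3,P5,P2] Q1=[P1,P4] Q2=[]
t=15-17: P3@Q0 runs 2, rem=1, I/O yield, promote→Q0. Q0=[P5,P2,P3] Q1=[P1,P4] Q2=[]
t=17-18: P5@Q0 runs 1, rem=9, I/O yield, promote→Q0. Q0=[P2,P3,P5] Q1=[P1,P4] Q2=[]
t=18-19: P2@Q0 runs 1, rem=8, I/O yield, promote→Q0. Q0=[P3,P5,P2] Q1=[P1,P4] Q2=[]
t=19-20: P3@Q0 runs 1, rem=0, completes. Q0=[P5,P2] Q1=[P1,P4] Q2=[]
t=20-21: P5@Q0 runs 1, rem=8, I/O yield, promote→Q0. Q0=[P2,P5] Q1=[P1,P4] Q2=[]
t=21-22: P2@Q0 runs 1, rem=7, I/O yield, promote→Q0. Q0=[P5,P2] Q1=[P1,P4] Q2=[]
t=22-23: P5@Q0 runs 1, rem=7, I/O yield, promote→Q0. Q0=[P2,P5] Q1=[P1,P4] Q2=[]
t=23-24: P2@Q0 runs 1, rem=6, I/O yield, promote→Q0. Q0=[P5,P2] Q1=[P1,P4] Q2=[]
t=24-25: P5@Q0 runs 1, rem=6, I/O yield, promote→Q0. Q0=[P2,P5] Q1=[P1,P4] Q2=[]
t=25-26: P2@Q0 runs 1, rem=5, I/O yield, promote→Q0. Q0=[P5,P2] Q1=[P1,P4] Q2=[]
t=26-27: P5@Q0 runs 1, rem=5, I/O yield, promote→Q0. Q0=[P2,P5] Q1=[P1,P4] Q2=[]
t=27-28: P2@Q0 runs 1, rem=4, I/O yield, promote→Q0. Q0=[P5,P2] Q1=[P1,P4] Q2=[]
t=28-29: P5@Q0 runs 1, rem=4, I/O yield, promote→Q0. Q0=[P2,P5] Q1=[P1,P4] Q2=[]
t=29-30: P2@Q0 runs 1, rem=3, I/O yield, promote→Q0. Q0=[P5,P2] Q1=[P1,P4] Q2=[]
t=30-31: P5@Q0 runs 1, rem=3, I/O yield, promote→Q0. Q0=[P2,P5] Q1=[P1,P4] Q2=[]
t=31-32: P2@Q0 runs 1, rem=2, I/O yield, promote→Q0. Q0=[P5,P2] Q1=[P1,P4] Q2=[]
t=32-33: P5@Q0 runs 1, rem=2, I/O yield, promote→Q0. Q0=[P2,P5] Q1=[P1,P4] Q2=[]
t=33-34: P2@Q0 runs 1, rem=1, I/O yield, promote→Q0. Q0=[P5,P2] Q1=[P1,P4] Q2=[]
t=34-35: P5@Q0 runs 1, rem=1, I/O yield, promote→Q0. Q0=[P2,P5] Q1=[P1,P4] Q2=[]
t=35-36: P2@Q0 runs 1, rem=0, completes. Q0=[P5] Q1=[P1,P4] Q2=[]
t=36-37: P5@Q0 runs 1, rem=0, completes. Q0=[] Q1=[P1,P4] Q2=[]
t=37-43: P1@Q1 runs 6, rem=4, quantum used, demote→Q2. Q0=[] Q1=[P4] Q2=[P1]
t=43-49: P4@Q1 runs 6, rem=1, quantum used, demote→Q2. Q0=[] Q1=[] Q2=[P1,P4]
t=49-53: P1@Q2 runs 4, rem=0, completes. Q0=[] Q1=[] Q2=[P4]
t=53-54: P4@Q2 runs 1, rem=0, completes. Q0=[] Q1=[] Q2=[]

Answer: P3,P2,P5,P1,P4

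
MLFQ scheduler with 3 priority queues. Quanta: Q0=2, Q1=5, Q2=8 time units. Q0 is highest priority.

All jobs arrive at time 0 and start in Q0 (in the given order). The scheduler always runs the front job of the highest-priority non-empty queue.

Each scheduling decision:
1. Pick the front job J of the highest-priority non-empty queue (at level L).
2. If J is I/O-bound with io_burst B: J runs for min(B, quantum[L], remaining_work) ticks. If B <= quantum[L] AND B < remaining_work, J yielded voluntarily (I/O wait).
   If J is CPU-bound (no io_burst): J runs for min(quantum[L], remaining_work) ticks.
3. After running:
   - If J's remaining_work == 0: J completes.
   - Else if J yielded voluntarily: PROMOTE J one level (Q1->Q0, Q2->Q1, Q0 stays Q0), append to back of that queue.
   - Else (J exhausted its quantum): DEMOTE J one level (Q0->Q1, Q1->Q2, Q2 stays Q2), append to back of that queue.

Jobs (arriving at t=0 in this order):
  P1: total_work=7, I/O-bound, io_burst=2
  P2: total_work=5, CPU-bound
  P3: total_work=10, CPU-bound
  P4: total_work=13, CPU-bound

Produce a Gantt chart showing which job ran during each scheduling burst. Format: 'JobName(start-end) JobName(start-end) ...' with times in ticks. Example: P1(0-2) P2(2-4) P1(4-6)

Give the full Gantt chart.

t=0-2: P1@Q0 runs 2, rem=5, I/O yield, promote→Q0. Q0=[P2,P3,P4,P1] Q1=[] Q2=[]
t=2-4: P2@Q0 runs 2, rem=3, quantum used, demote→Q1. Q0=[P3,P4,P1] Q1=[P2] Q2=[]
t=4-6: P3@Q0 runs 2, rem=8, quantum used, demote→Q1. Q0=[P4,P1] Q1=[P2,P3] Q2=[]
t=6-8: P4@Q0 runs 2, rem=11, quantum used, demote→Q1. Q0=[P1] Q1=[P2,P3,P4] Q2=[]
t=8-10: P1@Q0 runs 2, rem=3, I/O yield, promote→Q0. Q0=[P1] Q1=[P2,P3,P4] Q2=[]
t=10-12: P1@Q0 runs 2, rem=1, I/O yield, promote→Q0. Q0=[P1] Q1=[P2,P3,P4] Q2=[]
t=12-13: P1@Q0 runs 1, rem=0, completes. Q0=[] Q1=[P2,P3,P4] Q2=[]
t=13-16: P2@Q1 runs 3, rem=0, completes. Q0=[] Q1=[P3,P4] Q2=[]
t=16-21: P3@Q1 runs 5, rem=3, quantum used, demote→Q2. Q0=[] Q1=[P4] Q2=[P3]
t=21-26: P4@Q1 runs 5, rem=6, quantum used, demote→Q2. Q0=[] Q1=[] Q2=[P3,P4]
t=26-29: P3@Q2 runs 3, rem=0, completes. Q0=[] Q1=[] Q2=[P4]
t=29-35: P4@Q2 runs 6, rem=0, completes. Q0=[] Q1=[] Q2=[]

Answer: P1(0-2) P2(2-4) P3(4-6) P4(6-8) P1(8-10) P1(10-12) P1(12-13) P2(13-16) P3(16-21) P4(21-26) P3(26-29) P4(29-35)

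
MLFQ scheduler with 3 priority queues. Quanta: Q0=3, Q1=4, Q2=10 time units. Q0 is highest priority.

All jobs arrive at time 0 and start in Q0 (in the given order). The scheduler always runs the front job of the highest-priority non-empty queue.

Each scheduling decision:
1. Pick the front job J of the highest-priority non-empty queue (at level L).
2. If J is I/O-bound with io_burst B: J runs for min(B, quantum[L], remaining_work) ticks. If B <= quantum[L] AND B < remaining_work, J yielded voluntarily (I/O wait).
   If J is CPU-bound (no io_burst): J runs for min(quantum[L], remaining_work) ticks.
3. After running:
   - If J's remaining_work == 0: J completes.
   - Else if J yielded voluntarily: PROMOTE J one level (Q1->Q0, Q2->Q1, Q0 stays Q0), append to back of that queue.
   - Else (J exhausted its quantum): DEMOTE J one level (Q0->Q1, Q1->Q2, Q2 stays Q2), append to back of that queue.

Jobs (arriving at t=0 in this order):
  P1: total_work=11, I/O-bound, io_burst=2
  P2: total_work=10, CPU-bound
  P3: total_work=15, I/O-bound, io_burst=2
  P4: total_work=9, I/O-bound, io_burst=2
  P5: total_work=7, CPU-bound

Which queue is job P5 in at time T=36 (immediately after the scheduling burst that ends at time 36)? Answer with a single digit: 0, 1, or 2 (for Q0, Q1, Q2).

Answer: 1

Derivation:
t=0-2: P1@Q0 runs 2, rem=9, I/O yield, promote→Q0. Q0=[P2,P3,P4,P5,P1] Q1=[] Q2=[]
t=2-5: P2@Q0 runs 3, rem=7, quantum used, demote→Q1. Q0=[P3,P4,P5,P1] Q1=[P2] Q2=[]
t=5-7: P3@Q0 runs 2, rem=13, I/O yield, promote→Q0. Q0=[P4,P5,P1,P3] Q1=[P2] Q2=[]
t=7-9: P4@Q0 runs 2, rem=7, I/O yield, promote→Q0. Q0=[P5,P1,P3,P4] Q1=[P2] Q2=[]
t=9-12: P5@Q0 runs 3, rem=4, quantum used, demote→Q1. Q0=[P1,P3,P4] Q1=[P2,P5] Q2=[]
t=12-14: P1@Q0 runs 2, rem=7, I/O yield, promote→Q0. Q0=[P3,P4,P1] Q1=[P2,P5] Q2=[]
t=14-16: P3@Q0 runs 2, rem=11, I/O yield, promote→Q0. Q0=[P4,P1,P3] Q1=[P2,P5] Q2=[]
t=16-18: P4@Q0 runs 2, rem=5, I/O yield, promote→Q0. Q0=[P1,P3,P4] Q1=[P2,P5] Q2=[]
t=18-20: P1@Q0 runs 2, rem=5, I/O yield, promote→Q0. Q0=[P3,P4,P1] Q1=[P2,P5] Q2=[]
t=20-22: P3@Q0 runs 2, rem=9, I/O yield, promote→Q0. Q0=[P4,P1,P3] Q1=[P2,P5] Q2=[]
t=22-24: P4@Q0 runs 2, rem=3, I/O yield, promote→Q0. Q0=[P1,P3,P4] Q1=[P2,P5] Q2=[]
t=24-26: P1@Q0 runs 2, rem=3, I/O yield, promote→Q0. Q0=[P3,P4,P1] Q1=[P2,P5] Q2=[]
t=26-28: P3@Q0 runs 2, rem=7, I/O yield, promote→Q0. Q0=[P4,P1,P3] Q1=[P2,P5] Q2=[]
t=28-30: P4@Q0 runs 2, rem=1, I/O yield, promote→Q0. Q0=[P1,P3,P4] Q1=[P2,P5] Q2=[]
t=30-32: P1@Q0 runs 2, rem=1, I/O yield, promote→Q0. Q0=[P3,P4,P1] Q1=[P2,P5] Q2=[]
t=32-34: P3@Q0 runs 2, rem=5, I/O yield, promote→Q0. Q0=[P4,P1,P3] Q1=[P2,P5] Q2=[]
t=34-35: P4@Q0 runs 1, rem=0, completes. Q0=[P1,P3] Q1=[P2,P5] Q2=[]
t=35-36: P1@Q0 runs 1, rem=0, completes. Q0=[P3] Q1=[P2,P5] Q2=[]
t=36-38: P3@Q0 runs 2, rem=3, I/O yield, promote→Q0. Q0=[P3] Q1=[P2,P5] Q2=[]
t=38-40: P3@Q0 runs 2, rem=1, I/O yield, promote→Q0. Q0=[P3] Q1=[P2,P5] Q2=[]
t=40-41: P3@Q0 runs 1, rem=0, completes. Q0=[] Q1=[P2,P5] Q2=[]
t=41-45: P2@Q1 runs 4, rem=3, quantum used, demote→Q2. Q0=[] Q1=[P5] Q2=[P2]
t=45-49: P5@Q1 runs 4, rem=0, completes. Q0=[] Q1=[] Q2=[P2]
t=49-52: P2@Q2 runs 3, rem=0, completes. Q0=[] Q1=[] Q2=[]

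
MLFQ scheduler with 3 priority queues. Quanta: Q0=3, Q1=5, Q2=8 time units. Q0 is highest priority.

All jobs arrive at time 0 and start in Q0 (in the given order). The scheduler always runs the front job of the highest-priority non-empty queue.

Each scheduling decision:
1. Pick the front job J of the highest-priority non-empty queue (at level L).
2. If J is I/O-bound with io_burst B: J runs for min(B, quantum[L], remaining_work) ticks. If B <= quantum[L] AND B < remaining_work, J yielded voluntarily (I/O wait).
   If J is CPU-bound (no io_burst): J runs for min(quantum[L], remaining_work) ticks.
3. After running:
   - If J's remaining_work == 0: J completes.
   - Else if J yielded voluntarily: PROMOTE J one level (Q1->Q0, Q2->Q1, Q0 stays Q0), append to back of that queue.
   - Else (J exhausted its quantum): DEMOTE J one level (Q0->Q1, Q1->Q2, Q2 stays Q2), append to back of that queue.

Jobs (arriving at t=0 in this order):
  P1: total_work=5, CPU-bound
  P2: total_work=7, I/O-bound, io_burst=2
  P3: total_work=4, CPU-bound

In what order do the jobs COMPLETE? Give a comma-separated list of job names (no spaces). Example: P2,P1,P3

t=0-3: P1@Q0 runs 3, rem=2, quantum used, demote→Q1. Q0=[P2,P3] Q1=[P1] Q2=[]
t=3-5: P2@Q0 runs 2, rem=5, I/O yield, promote→Q0. Q0=[P3,P2] Q1=[P1] Q2=[]
t=5-8: P3@Q0 runs 3, rem=1, quantum used, demote→Q1. Q0=[P2] Q1=[P1,P3] Q2=[]
t=8-10: P2@Q0 runs 2, rem=3, I/O yield, promote→Q0. Q0=[P2] Q1=[P1,P3] Q2=[]
t=10-12: P2@Q0 runs 2, rem=1, I/O yield, promote→Q0. Q0=[P2] Q1=[P1,P3] Q2=[]
t=12-13: P2@Q0 runs 1, rem=0, completes. Q0=[] Q1=[P1,P3] Q2=[]
t=13-15: P1@Q1 runs 2, rem=0, completes. Q0=[] Q1=[P3] Q2=[]
t=15-16: P3@Q1 runs 1, rem=0, completes. Q0=[] Q1=[] Q2=[]

Answer: P2,P1,P3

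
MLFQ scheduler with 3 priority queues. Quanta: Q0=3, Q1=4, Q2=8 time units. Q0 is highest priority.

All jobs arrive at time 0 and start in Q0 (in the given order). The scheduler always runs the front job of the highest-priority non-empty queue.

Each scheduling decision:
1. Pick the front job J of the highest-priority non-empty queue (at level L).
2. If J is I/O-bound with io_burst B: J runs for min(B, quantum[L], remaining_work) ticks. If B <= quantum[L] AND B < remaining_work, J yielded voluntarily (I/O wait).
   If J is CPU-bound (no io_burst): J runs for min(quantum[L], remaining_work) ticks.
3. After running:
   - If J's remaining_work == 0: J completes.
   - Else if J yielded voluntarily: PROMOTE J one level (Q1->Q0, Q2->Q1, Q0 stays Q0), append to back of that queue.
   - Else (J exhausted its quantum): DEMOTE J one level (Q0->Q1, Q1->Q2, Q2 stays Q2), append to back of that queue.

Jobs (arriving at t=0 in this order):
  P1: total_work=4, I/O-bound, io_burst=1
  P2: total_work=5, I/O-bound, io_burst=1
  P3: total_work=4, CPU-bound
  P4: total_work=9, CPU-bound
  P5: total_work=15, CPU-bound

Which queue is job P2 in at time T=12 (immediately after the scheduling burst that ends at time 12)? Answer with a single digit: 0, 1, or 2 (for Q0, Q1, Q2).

Answer: 0

Derivation:
t=0-1: P1@Q0 runs 1, rem=3, I/O yield, promote→Q0. Q0=[P2,P3,P4,P5,P1] Q1=[] Q2=[]
t=1-2: P2@Q0 runs 1, rem=4, I/O yield, promote→Q0. Q0=[P3,P4,P5,P1,P2] Q1=[] Q2=[]
t=2-5: P3@Q0 runs 3, rem=1, quantum used, demote→Q1. Q0=[P4,P5,P1,P2] Q1=[P3] Q2=[]
t=5-8: P4@Q0 runs 3, rem=6, quantum used, demote→Q1. Q0=[P5,P1,P2] Q1=[P3,P4] Q2=[]
t=8-11: P5@Q0 runs 3, rem=12, quantum used, demote→Q1. Q0=[P1,P2] Q1=[P3,P4,P5] Q2=[]
t=11-12: P1@Q0 runs 1, rem=2, I/O yield, promote→Q0. Q0=[P2,P1] Q1=[P3,P4,P5] Q2=[]
t=12-13: P2@Q0 runs 1, rem=3, I/O yield, promote→Q0. Q0=[P1,P2] Q1=[P3,P4,P5] Q2=[]
t=13-14: P1@Q0 runs 1, rem=1, I/O yield, promote→Q0. Q0=[P2,P1] Q1=[P3,P4,P5] Q2=[]
t=14-15: P2@Q0 runs 1, rem=2, I/O yield, promote→Q0. Q0=[P1,P2] Q1=[P3,P4,P5] Q2=[]
t=15-16: P1@Q0 runs 1, rem=0, completes. Q0=[P2] Q1=[P3,P4,P5] Q2=[]
t=16-17: P2@Q0 runs 1, rem=1, I/O yield, promote→Q0. Q0=[P2] Q1=[P3,P4,P5] Q2=[]
t=17-18: P2@Q0 runs 1, rem=0, completes. Q0=[] Q1=[P3,P4,P5] Q2=[]
t=18-19: P3@Q1 runs 1, rem=0, completes. Q0=[] Q1=[P4,P5] Q2=[]
t=19-23: P4@Q1 runs 4, rem=2, quantum used, demote→Q2. Q0=[] Q1=[P5] Q2=[P4]
t=23-27: P5@Q1 runs 4, rem=8, quantum used, demote→Q2. Q0=[] Q1=[] Q2=[P4,P5]
t=27-29: P4@Q2 runs 2, rem=0, completes. Q0=[] Q1=[] Q2=[P5]
t=29-37: P5@Q2 runs 8, rem=0, completes. Q0=[] Q1=[] Q2=[]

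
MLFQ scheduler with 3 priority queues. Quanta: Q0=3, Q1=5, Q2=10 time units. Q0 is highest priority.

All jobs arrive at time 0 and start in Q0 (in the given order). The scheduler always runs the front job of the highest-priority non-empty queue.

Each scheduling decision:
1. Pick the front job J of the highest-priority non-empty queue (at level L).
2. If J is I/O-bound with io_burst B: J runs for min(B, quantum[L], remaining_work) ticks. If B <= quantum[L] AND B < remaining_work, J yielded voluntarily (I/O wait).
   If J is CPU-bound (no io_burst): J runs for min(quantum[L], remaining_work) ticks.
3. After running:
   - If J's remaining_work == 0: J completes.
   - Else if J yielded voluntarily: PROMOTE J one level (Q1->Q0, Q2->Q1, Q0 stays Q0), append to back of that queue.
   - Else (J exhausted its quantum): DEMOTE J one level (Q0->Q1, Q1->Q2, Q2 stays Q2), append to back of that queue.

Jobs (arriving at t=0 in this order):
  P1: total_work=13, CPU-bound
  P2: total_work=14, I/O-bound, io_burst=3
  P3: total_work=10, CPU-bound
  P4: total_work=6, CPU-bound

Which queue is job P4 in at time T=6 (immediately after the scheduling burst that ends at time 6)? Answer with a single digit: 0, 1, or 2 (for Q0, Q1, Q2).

Answer: 0

Derivation:
t=0-3: P1@Q0 runs 3, rem=10, quantum used, demote→Q1. Q0=[P2,P3,P4] Q1=[P1] Q2=[]
t=3-6: P2@Q0 runs 3, rem=11, I/O yield, promote→Q0. Q0=[P3,P4,P2] Q1=[P1] Q2=[]
t=6-9: P3@Q0 runs 3, rem=7, quantum used, demote→Q1. Q0=[P4,P2] Q1=[P1,P3] Q2=[]
t=9-12: P4@Q0 runs 3, rem=3, quantum used, demote→Q1. Q0=[P2] Q1=[P1,P3,P4] Q2=[]
t=12-15: P2@Q0 runs 3, rem=8, I/O yield, promote→Q0. Q0=[P2] Q1=[P1,P3,P4] Q2=[]
t=15-18: P2@Q0 runs 3, rem=5, I/O yield, promote→Q0. Q0=[P2] Q1=[P1,P3,P4] Q2=[]
t=18-21: P2@Q0 runs 3, rem=2, I/O yield, promote→Q0. Q0=[P2] Q1=[P1,P3,P4] Q2=[]
t=21-23: P2@Q0 runs 2, rem=0, completes. Q0=[] Q1=[P1,P3,P4] Q2=[]
t=23-28: P1@Q1 runs 5, rem=5, quantum used, demote→Q2. Q0=[] Q1=[P3,P4] Q2=[P1]
t=28-33: P3@Q1 runs 5, rem=2, quantum used, demote→Q2. Q0=[] Q1=[P4] Q2=[P1,P3]
t=33-36: P4@Q1 runs 3, rem=0, completes. Q0=[] Q1=[] Q2=[P1,P3]
t=36-41: P1@Q2 runs 5, rem=0, completes. Q0=[] Q1=[] Q2=[P3]
t=41-43: P3@Q2 runs 2, rem=0, completes. Q0=[] Q1=[] Q2=[]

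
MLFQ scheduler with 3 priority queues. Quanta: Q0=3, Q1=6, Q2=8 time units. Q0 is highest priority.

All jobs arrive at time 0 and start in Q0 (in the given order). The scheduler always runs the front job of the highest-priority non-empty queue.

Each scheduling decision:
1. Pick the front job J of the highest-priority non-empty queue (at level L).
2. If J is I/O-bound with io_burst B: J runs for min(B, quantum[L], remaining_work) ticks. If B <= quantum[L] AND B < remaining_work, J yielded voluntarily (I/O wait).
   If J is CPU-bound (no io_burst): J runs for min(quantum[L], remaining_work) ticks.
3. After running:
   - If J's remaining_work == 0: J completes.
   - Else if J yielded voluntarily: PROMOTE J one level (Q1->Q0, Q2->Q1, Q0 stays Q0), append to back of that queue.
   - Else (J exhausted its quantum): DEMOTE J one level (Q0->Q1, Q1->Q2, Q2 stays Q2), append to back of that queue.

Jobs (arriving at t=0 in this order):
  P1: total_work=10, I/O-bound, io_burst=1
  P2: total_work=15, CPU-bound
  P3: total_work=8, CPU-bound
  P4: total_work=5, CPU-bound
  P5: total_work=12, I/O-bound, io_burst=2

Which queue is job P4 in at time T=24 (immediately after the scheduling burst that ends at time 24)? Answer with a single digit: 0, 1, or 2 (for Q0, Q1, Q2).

Answer: 1

Derivation:
t=0-1: P1@Q0 runs 1, rem=9, I/O yield, promote→Q0. Q0=[P2,P3,P4,P5,P1] Q1=[] Q2=[]
t=1-4: P2@Q0 runs 3, rem=12, quantum used, demote→Q1. Q0=[P3,P4,P5,P1] Q1=[P2] Q2=[]
t=4-7: P3@Q0 runs 3, rem=5, quantum used, demote→Q1. Q0=[P4,P5,P1] Q1=[P2,P3] Q2=[]
t=7-10: P4@Q0 runs 3, rem=2, quantum used, demote→Q1. Q0=[P5,P1] Q1=[P2,P3,P4] Q2=[]
t=10-12: P5@Q0 runs 2, rem=10, I/O yield, promote→Q0. Q0=[P1,P5] Q1=[P2,P3,P4] Q2=[]
t=12-13: P1@Q0 runs 1, rem=8, I/O yield, promote→Q0. Q0=[P5,P1] Q1=[P2,P3,P4] Q2=[]
t=13-15: P5@Q0 runs 2, rem=8, I/O yield, promote→Q0. Q0=[P1,P5] Q1=[P2,P3,P4] Q2=[]
t=15-16: P1@Q0 runs 1, rem=7, I/O yield, promote→Q0. Q0=[P5,P1] Q1=[P2,P3,P4] Q2=[]
t=16-18: P5@Q0 runs 2, rem=6, I/O yield, promote→Q0. Q0=[P1,P5] Q1=[P2,P3,P4] Q2=[]
t=18-19: P1@Q0 runs 1, rem=6, I/O yield, promote→Q0. Q0=[P5,P1] Q1=[P2,P3,P4] Q2=[]
t=19-21: P5@Q0 runs 2, rem=4, I/O yield, promote→Q0. Q0=[P1,P5] Q1=[P2,P3,P4] Q2=[]
t=21-22: P1@Q0 runs 1, rem=5, I/O yield, promote→Q0. Q0=[P5,P1] Q1=[P2,P3,P4] Q2=[]
t=22-24: P5@Q0 runs 2, rem=2, I/O yield, promote→Q0. Q0=[P1,P5] Q1=[P2,P3,P4] Q2=[]
t=24-25: P1@Q0 runs 1, rem=4, I/O yield, promote→Q0. Q0=[P5,P1] Q1=[P2,P3,P4] Q2=[]
t=25-27: P5@Q0 runs 2, rem=0, completes. Q0=[P1] Q1=[P2,P3,P4] Q2=[]
t=27-28: P1@Q0 runs 1, rem=3, I/O yield, promote→Q0. Q0=[P1] Q1=[P2,P3,P4] Q2=[]
t=28-29: P1@Q0 runs 1, rem=2, I/O yield, promote→Q0. Q0=[P1] Q1=[P2,P3,P4] Q2=[]
t=29-30: P1@Q0 runs 1, rem=1, I/O yield, promote→Q0. Q0=[P1] Q1=[P2,P3,P4] Q2=[]
t=30-31: P1@Q0 runs 1, rem=0, completes. Q0=[] Q1=[P2,P3,P4] Q2=[]
t=31-37: P2@Q1 runs 6, rem=6, quantum used, demote→Q2. Q0=[] Q1=[P3,P4] Q2=[P2]
t=37-42: P3@Q1 runs 5, rem=0, completes. Q0=[] Q1=[P4] Q2=[P2]
t=42-44: P4@Q1 runs 2, rem=0, completes. Q0=[] Q1=[] Q2=[P2]
t=44-50: P2@Q2 runs 6, rem=0, completes. Q0=[] Q1=[] Q2=[]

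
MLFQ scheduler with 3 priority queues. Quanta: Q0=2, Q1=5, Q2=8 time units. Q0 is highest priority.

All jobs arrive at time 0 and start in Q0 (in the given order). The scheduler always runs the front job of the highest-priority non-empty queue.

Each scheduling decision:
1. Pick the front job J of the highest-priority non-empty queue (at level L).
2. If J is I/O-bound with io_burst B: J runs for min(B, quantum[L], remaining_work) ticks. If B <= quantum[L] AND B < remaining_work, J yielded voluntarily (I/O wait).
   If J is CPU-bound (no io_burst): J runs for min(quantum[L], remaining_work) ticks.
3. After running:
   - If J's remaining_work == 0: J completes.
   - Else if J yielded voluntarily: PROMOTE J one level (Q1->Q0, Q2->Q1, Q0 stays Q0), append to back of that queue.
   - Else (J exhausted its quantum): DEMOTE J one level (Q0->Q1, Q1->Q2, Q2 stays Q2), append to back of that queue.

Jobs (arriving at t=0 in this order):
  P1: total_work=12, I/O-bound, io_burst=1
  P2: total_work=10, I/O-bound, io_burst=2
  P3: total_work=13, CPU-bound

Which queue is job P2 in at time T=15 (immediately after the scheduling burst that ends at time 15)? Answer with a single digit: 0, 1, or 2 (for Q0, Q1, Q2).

Answer: 0

Derivation:
t=0-1: P1@Q0 runs 1, rem=11, I/O yield, promote→Q0. Q0=[P2,P3,P1] Q1=[] Q2=[]
t=1-3: P2@Q0 runs 2, rem=8, I/O yield, promote→Q0. Q0=[P3,P1,P2] Q1=[] Q2=[]
t=3-5: P3@Q0 runs 2, rem=11, quantum used, demote→Q1. Q0=[P1,P2] Q1=[P3] Q2=[]
t=5-6: P1@Q0 runs 1, rem=10, I/O yield, promote→Q0. Q0=[P2,P1] Q1=[P3] Q2=[]
t=6-8: P2@Q0 runs 2, rem=6, I/O yield, promote→Q0. Q0=[P1,P2] Q1=[P3] Q2=[]
t=8-9: P1@Q0 runs 1, rem=9, I/O yield, promote→Q0. Q0=[P2,P1] Q1=[P3] Q2=[]
t=9-11: P2@Q0 runs 2, rem=4, I/O yield, promote→Q0. Q0=[P1,P2] Q1=[P3] Q2=[]
t=11-12: P1@Q0 runs 1, rem=8, I/O yield, promote→Q0. Q0=[P2,P1] Q1=[P3] Q2=[]
t=12-14: P2@Q0 runs 2, rem=2, I/O yield, promote→Q0. Q0=[P1,P2] Q1=[P3] Q2=[]
t=14-15: P1@Q0 runs 1, rem=7, I/O yield, promote→Q0. Q0=[P2,P1] Q1=[P3] Q2=[]
t=15-17: P2@Q0 runs 2, rem=0, completes. Q0=[P1] Q1=[P3] Q2=[]
t=17-18: P1@Q0 runs 1, rem=6, I/O yield, promote→Q0. Q0=[P1] Q1=[P3] Q2=[]
t=18-19: P1@Q0 runs 1, rem=5, I/O yield, promote→Q0. Q0=[P1] Q1=[P3] Q2=[]
t=19-20: P1@Q0 runs 1, rem=4, I/O yield, promote→Q0. Q0=[P1] Q1=[P3] Q2=[]
t=20-21: P1@Q0 runs 1, rem=3, I/O yield, promote→Q0. Q0=[P1] Q1=[P3] Q2=[]
t=21-22: P1@Q0 runs 1, rem=2, I/O yield, promote→Q0. Q0=[P1] Q1=[P3] Q2=[]
t=22-23: P1@Q0 runs 1, rem=1, I/O yield, promote→Q0. Q0=[P1] Q1=[P3] Q2=[]
t=23-24: P1@Q0 runs 1, rem=0, completes. Q0=[] Q1=[P3] Q2=[]
t=24-29: P3@Q1 runs 5, rem=6, quantum used, demote→Q2. Q0=[] Q1=[] Q2=[P3]
t=29-35: P3@Q2 runs 6, rem=0, completes. Q0=[] Q1=[] Q2=[]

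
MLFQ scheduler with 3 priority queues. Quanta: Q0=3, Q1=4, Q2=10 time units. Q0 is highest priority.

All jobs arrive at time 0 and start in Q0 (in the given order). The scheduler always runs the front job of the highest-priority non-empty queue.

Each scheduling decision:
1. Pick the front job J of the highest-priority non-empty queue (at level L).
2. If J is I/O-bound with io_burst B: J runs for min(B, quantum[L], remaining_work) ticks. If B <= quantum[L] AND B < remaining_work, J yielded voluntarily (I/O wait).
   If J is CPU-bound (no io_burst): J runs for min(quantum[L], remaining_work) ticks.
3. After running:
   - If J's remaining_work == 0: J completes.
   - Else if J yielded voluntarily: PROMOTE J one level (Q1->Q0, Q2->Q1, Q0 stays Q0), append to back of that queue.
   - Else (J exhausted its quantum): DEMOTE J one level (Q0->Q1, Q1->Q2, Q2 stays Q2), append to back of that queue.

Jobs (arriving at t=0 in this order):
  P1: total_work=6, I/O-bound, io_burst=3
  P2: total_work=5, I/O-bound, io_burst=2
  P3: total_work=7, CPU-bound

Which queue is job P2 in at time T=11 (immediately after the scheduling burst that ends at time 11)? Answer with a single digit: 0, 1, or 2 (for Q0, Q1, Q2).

t=0-3: P1@Q0 runs 3, rem=3, I/O yield, promote→Q0. Q0=[P2,P3,P1] Q1=[] Q2=[]
t=3-5: P2@Q0 runs 2, rem=3, I/O yield, promote→Q0. Q0=[P3,P1,P2] Q1=[] Q2=[]
t=5-8: P3@Q0 runs 3, rem=4, quantum used, demote→Q1. Q0=[P1,P2] Q1=[P3] Q2=[]
t=8-11: P1@Q0 runs 3, rem=0, completes. Q0=[P2] Q1=[P3] Q2=[]
t=11-13: P2@Q0 runs 2, rem=1, I/O yield, promote→Q0. Q0=[P2] Q1=[P3] Q2=[]
t=13-14: P2@Q0 runs 1, rem=0, completes. Q0=[] Q1=[P3] Q2=[]
t=14-18: P3@Q1 runs 4, rem=0, completes. Q0=[] Q1=[] Q2=[]

Answer: 0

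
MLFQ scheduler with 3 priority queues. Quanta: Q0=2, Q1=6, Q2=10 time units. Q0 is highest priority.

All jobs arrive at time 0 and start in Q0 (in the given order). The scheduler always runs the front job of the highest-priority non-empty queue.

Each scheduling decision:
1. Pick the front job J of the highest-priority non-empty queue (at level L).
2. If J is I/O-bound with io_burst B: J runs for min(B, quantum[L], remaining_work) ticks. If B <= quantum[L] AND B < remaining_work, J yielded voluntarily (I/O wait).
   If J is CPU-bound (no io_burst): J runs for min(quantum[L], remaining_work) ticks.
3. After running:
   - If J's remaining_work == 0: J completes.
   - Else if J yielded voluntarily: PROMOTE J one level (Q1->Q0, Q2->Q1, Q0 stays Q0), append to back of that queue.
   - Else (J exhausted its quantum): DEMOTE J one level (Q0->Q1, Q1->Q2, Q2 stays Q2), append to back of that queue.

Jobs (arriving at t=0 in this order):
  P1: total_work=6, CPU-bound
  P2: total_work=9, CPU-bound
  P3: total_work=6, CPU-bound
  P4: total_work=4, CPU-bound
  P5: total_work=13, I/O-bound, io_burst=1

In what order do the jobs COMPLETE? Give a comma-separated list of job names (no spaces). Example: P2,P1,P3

Answer: P5,P1,P3,P4,P2

Derivation:
t=0-2: P1@Q0 runs 2, rem=4, quantum used, demote→Q1. Q0=[P2,P3,P4,P5] Q1=[P1] Q2=[]
t=2-4: P2@Q0 runs 2, rem=7, quantum used, demote→Q1. Q0=[P3,P4,P5] Q1=[P1,P2] Q2=[]
t=4-6: P3@Q0 runs 2, rem=4, quantum used, demote→Q1. Q0=[P4,P5] Q1=[P1,P2,P3] Q2=[]
t=6-8: P4@Q0 runs 2, rem=2, quantum used, demote→Q1. Q0=[P5] Q1=[P1,P2,P3,P4] Q2=[]
t=8-9: P5@Q0 runs 1, rem=12, I/O yield, promote→Q0. Q0=[P5] Q1=[P1,P2,P3,P4] Q2=[]
t=9-10: P5@Q0 runs 1, rem=11, I/O yield, promote→Q0. Q0=[P5] Q1=[P1,P2,P3,P4] Q2=[]
t=10-11: P5@Q0 runs 1, rem=10, I/O yield, promote→Q0. Q0=[P5] Q1=[P1,P2,P3,P4] Q2=[]
t=11-12: P5@Q0 runs 1, rem=9, I/O yield, promote→Q0. Q0=[P5] Q1=[P1,P2,P3,P4] Q2=[]
t=12-13: P5@Q0 runs 1, rem=8, I/O yield, promote→Q0. Q0=[P5] Q1=[P1,P2,P3,P4] Q2=[]
t=13-14: P5@Q0 runs 1, rem=7, I/O yield, promote→Q0. Q0=[P5] Q1=[P1,P2,P3,P4] Q2=[]
t=14-15: P5@Q0 runs 1, rem=6, I/O yield, promote→Q0. Q0=[P5] Q1=[P1,P2,P3,P4] Q2=[]
t=15-16: P5@Q0 runs 1, rem=5, I/O yield, promote→Q0. Q0=[P5] Q1=[P1,P2,P3,P4] Q2=[]
t=16-17: P5@Q0 runs 1, rem=4, I/O yield, promote→Q0. Q0=[P5] Q1=[P1,P2,P3,P4] Q2=[]
t=17-18: P5@Q0 runs 1, rem=3, I/O yield, promote→Q0. Q0=[P5] Q1=[P1,P2,P3,P4] Q2=[]
t=18-19: P5@Q0 runs 1, rem=2, I/O yield, promote→Q0. Q0=[P5] Q1=[P1,P2,P3,P4] Q2=[]
t=19-20: P5@Q0 runs 1, rem=1, I/O yield, promote→Q0. Q0=[P5] Q1=[P1,P2,P3,P4] Q2=[]
t=20-21: P5@Q0 runs 1, rem=0, completes. Q0=[] Q1=[P1,P2,P3,P4] Q2=[]
t=21-25: P1@Q1 runs 4, rem=0, completes. Q0=[] Q1=[P2,P3,P4] Q2=[]
t=25-31: P2@Q1 runs 6, rem=1, quantum used, demote→Q2. Q0=[] Q1=[P3,P4] Q2=[P2]
t=31-35: P3@Q1 runs 4, rem=0, completes. Q0=[] Q1=[P4] Q2=[P2]
t=35-37: P4@Q1 runs 2, rem=0, completes. Q0=[] Q1=[] Q2=[P2]
t=37-38: P2@Q2 runs 1, rem=0, completes. Q0=[] Q1=[] Q2=[]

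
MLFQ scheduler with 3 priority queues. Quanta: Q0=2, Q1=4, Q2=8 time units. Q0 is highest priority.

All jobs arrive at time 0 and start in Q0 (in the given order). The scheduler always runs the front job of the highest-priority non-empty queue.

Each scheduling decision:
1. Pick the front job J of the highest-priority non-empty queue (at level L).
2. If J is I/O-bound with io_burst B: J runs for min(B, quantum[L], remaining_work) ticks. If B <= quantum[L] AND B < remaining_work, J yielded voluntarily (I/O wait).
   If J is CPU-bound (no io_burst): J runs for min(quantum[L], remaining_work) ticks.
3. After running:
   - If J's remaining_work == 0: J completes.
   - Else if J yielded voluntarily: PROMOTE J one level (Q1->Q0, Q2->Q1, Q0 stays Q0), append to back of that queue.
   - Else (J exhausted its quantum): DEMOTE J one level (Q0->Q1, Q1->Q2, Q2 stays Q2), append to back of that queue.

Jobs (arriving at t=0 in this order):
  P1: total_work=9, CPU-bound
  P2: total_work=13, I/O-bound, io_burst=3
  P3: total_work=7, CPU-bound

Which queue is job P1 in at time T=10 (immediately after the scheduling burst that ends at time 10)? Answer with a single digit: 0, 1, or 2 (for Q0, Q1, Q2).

t=0-2: P1@Q0 runs 2, rem=7, quantum used, demote→Q1. Q0=[P2,P3] Q1=[P1] Q2=[]
t=2-4: P2@Q0 runs 2, rem=11, quantum used, demote→Q1. Q0=[P3] Q1=[P1,P2] Q2=[]
t=4-6: P3@Q0 runs 2, rem=5, quantum used, demote→Q1. Q0=[] Q1=[P1,P2,P3] Q2=[]
t=6-10: P1@Q1 runs 4, rem=3, quantum used, demote→Q2. Q0=[] Q1=[P2,P3] Q2=[P1]
t=10-13: P2@Q1 runs 3, rem=8, I/O yield, promote→Q0. Q0=[P2] Q1=[P3] Q2=[P1]
t=13-15: P2@Q0 runs 2, rem=6, quantum used, demote→Q1. Q0=[] Q1=[P3,P2] Q2=[P1]
t=15-19: P3@Q1 runs 4, rem=1, quantum used, demote→Q2. Q0=[] Q1=[P2] Q2=[P1,P3]
t=19-22: P2@Q1 runs 3, rem=3, I/O yield, promote→Q0. Q0=[P2] Q1=[] Q2=[P1,P3]
t=22-24: P2@Q0 runs 2, rem=1, quantum used, demote→Q1. Q0=[] Q1=[P2] Q2=[P1,P3]
t=24-25: P2@Q1 runs 1, rem=0, completes. Q0=[] Q1=[] Q2=[P1,P3]
t=25-28: P1@Q2 runs 3, rem=0, completes. Q0=[] Q1=[] Q2=[P3]
t=28-29: P3@Q2 runs 1, rem=0, completes. Q0=[] Q1=[] Q2=[]

Answer: 2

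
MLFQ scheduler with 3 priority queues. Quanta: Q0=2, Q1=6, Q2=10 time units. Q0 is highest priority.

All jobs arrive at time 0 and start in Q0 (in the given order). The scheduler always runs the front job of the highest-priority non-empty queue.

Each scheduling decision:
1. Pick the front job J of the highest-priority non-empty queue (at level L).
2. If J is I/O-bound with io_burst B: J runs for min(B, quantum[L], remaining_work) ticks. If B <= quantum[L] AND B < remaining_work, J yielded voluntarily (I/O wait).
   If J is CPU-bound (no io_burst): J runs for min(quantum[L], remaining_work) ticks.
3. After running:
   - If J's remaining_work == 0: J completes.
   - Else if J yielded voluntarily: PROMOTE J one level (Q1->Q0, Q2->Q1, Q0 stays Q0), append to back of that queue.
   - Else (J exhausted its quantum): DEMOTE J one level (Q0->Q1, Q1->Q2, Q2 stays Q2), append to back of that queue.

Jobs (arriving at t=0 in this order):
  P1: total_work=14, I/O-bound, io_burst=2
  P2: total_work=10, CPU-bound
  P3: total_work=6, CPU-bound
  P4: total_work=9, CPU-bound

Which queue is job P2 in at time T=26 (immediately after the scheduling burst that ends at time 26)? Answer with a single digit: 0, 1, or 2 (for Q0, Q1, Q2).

t=0-2: P1@Q0 runs 2, rem=12, I/O yield, promote→Q0. Q0=[P2,P3,P4,P1] Q1=[] Q2=[]
t=2-4: P2@Q0 runs 2, rem=8, quantum used, demote→Q1. Q0=[P3,P4,P1] Q1=[P2] Q2=[]
t=4-6: P3@Q0 runs 2, rem=4, quantum used, demote→Q1. Q0=[P4,P1] Q1=[P2,P3] Q2=[]
t=6-8: P4@Q0 runs 2, rem=7, quantum used, demote→Q1. Q0=[P1] Q1=[P2,P3,P4] Q2=[]
t=8-10: P1@Q0 runs 2, rem=10, I/O yield, promote→Q0. Q0=[P1] Q1=[P2,P3,P4] Q2=[]
t=10-12: P1@Q0 runs 2, rem=8, I/O yield, promote→Q0. Q0=[P1] Q1=[P2,P3,P4] Q2=[]
t=12-14: P1@Q0 runs 2, rem=6, I/O yield, promote→Q0. Q0=[P1] Q1=[P2,P3,P4] Q2=[]
t=14-16: P1@Q0 runs 2, rem=4, I/O yield, promote→Q0. Q0=[P1] Q1=[P2,P3,P4] Q2=[]
t=16-18: P1@Q0 runs 2, rem=2, I/O yield, promote→Q0. Q0=[P1] Q1=[P2,P3,P4] Q2=[]
t=18-20: P1@Q0 runs 2, rem=0, completes. Q0=[] Q1=[P2,P3,P4] Q2=[]
t=20-26: P2@Q1 runs 6, rem=2, quantum used, demote→Q2. Q0=[] Q1=[P3,P4] Q2=[P2]
t=26-30: P3@Q1 runs 4, rem=0, completes. Q0=[] Q1=[P4] Q2=[P2]
t=30-36: P4@Q1 runs 6, rem=1, quantum used, demote→Q2. Q0=[] Q1=[] Q2=[P2,P4]
t=36-38: P2@Q2 runs 2, rem=0, completes. Q0=[] Q1=[] Q2=[P4]
t=38-39: P4@Q2 runs 1, rem=0, completes. Q0=[] Q1=[] Q2=[]

Answer: 2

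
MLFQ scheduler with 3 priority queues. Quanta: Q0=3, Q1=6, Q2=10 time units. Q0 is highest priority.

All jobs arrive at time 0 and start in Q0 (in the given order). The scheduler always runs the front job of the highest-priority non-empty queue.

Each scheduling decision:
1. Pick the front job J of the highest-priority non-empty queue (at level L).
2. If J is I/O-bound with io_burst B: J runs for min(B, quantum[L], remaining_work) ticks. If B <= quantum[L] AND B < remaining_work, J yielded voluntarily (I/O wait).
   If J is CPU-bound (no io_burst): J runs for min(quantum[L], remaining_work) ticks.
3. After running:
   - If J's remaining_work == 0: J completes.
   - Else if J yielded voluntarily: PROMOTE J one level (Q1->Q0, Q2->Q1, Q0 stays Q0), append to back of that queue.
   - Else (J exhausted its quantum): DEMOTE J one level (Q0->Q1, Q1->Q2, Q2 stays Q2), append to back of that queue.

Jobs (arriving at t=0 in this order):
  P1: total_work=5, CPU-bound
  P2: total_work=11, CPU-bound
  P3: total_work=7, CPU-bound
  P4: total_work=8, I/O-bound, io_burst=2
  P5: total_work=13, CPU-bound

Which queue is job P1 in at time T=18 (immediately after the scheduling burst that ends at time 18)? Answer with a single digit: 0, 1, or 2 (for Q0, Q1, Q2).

Answer: 1

Derivation:
t=0-3: P1@Q0 runs 3, rem=2, quantum used, demote→Q1. Q0=[P2,P3,P4,P5] Q1=[P1] Q2=[]
t=3-6: P2@Q0 runs 3, rem=8, quantum used, demote→Q1. Q0=[P3,P4,P5] Q1=[P1,P2] Q2=[]
t=6-9: P3@Q0 runs 3, rem=4, quantum used, demote→Q1. Q0=[P4,P5] Q1=[P1,P2,P3] Q2=[]
t=9-11: P4@Q0 runs 2, rem=6, I/O yield, promote→Q0. Q0=[P5,P4] Q1=[P1,P2,P3] Q2=[]
t=11-14: P5@Q0 runs 3, rem=10, quantum used, demote→Q1. Q0=[P4] Q1=[P1,P2,P3,P5] Q2=[]
t=14-16: P4@Q0 runs 2, rem=4, I/O yield, promote→Q0. Q0=[P4] Q1=[P1,P2,P3,P5] Q2=[]
t=16-18: P4@Q0 runs 2, rem=2, I/O yield, promote→Q0. Q0=[P4] Q1=[P1,P2,P3,P5] Q2=[]
t=18-20: P4@Q0 runs 2, rem=0, completes. Q0=[] Q1=[P1,P2,P3,P5] Q2=[]
t=20-22: P1@Q1 runs 2, rem=0, completes. Q0=[] Q1=[P2,P3,P5] Q2=[]
t=22-28: P2@Q1 runs 6, rem=2, quantum used, demote→Q2. Q0=[] Q1=[P3,P5] Q2=[P2]
t=28-32: P3@Q1 runs 4, rem=0, completes. Q0=[] Q1=[P5] Q2=[P2]
t=32-38: P5@Q1 runs 6, rem=4, quantum used, demote→Q2. Q0=[] Q1=[] Q2=[P2,P5]
t=38-40: P2@Q2 runs 2, rem=0, completes. Q0=[] Q1=[] Q2=[P5]
t=40-44: P5@Q2 runs 4, rem=0, completes. Q0=[] Q1=[] Q2=[]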